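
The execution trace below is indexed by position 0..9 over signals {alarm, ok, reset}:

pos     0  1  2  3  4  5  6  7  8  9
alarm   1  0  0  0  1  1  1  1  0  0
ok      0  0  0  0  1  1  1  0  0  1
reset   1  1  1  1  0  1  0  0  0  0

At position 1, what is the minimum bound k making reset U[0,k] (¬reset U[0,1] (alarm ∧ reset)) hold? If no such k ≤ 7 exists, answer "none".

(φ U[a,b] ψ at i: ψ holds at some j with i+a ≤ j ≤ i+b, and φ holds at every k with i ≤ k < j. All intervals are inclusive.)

Need earliest j ≥ 1 with (¬reset U[0,1] (alarm ∧ reset)), and reset at every k in [1,j-1].
  j=1: rhs fails.
  j=2: rhs fails.
  j=3: rhs fails.
  j=4: rhs holds; lhs holds on [1,3]. k = 3.

3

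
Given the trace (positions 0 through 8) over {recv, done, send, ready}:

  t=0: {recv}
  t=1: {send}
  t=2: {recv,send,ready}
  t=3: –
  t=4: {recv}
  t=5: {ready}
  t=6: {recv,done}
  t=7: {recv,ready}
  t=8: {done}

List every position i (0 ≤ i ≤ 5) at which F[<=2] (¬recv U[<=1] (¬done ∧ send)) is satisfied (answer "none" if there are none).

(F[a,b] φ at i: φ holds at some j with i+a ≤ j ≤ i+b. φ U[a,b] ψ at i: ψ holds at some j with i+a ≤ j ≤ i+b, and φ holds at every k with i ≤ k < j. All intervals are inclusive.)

0, 1, 2

Evaluate at each i in [0,5]:
  i=0: ✓ (witness j=1)
  i=1: ✓ (witness j=1)
  i=2: ✓ (witness j=2)
  i=3: ✗ (none in [3,5])
  i=4: ✗ (none in [4,6])
  i=5: ✗ (none in [5,7])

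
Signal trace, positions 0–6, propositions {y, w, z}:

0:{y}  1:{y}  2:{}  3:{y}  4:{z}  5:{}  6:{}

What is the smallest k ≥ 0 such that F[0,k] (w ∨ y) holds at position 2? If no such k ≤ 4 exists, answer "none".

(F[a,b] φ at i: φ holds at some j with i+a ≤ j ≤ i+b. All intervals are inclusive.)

1

Scan j = 2,3,… for (w ∨ y):
  j=2: fails
  j=3: holds
First hit at j=3, so smallest k = 3-2 = 1.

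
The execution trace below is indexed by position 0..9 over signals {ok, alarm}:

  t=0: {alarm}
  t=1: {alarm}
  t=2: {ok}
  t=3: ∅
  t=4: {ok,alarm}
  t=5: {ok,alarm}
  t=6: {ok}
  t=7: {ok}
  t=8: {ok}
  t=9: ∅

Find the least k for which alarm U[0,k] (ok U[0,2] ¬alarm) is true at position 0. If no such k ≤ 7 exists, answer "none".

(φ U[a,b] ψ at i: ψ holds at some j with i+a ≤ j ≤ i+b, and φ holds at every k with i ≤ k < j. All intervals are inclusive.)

2

Need earliest j ≥ 0 with (ok U[0,2] ¬alarm), and alarm at every k in [0,j-1].
  j=0: rhs fails.
  j=1: rhs fails.
  j=2: rhs holds; lhs holds on [0,1]. k = 2.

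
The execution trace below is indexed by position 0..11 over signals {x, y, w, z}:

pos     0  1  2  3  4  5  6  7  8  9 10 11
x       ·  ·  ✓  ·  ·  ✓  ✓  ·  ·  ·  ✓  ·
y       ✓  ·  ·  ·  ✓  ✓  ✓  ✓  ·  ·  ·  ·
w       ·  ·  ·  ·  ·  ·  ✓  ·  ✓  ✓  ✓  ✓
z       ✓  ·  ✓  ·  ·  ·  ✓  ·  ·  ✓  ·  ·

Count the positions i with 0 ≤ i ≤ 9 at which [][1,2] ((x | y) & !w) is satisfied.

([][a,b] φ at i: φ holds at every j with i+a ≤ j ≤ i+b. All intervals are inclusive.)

Evaluate at each i in [0,9]:
  i=0: ✗ (fails at j=1)
  i=1: ✗ (fails at j=3)
  i=2: ✗ (fails at j=3)
  i=3: ✓ (all of [4,5])
  i=4: ✗ (fails at j=6)
  i=5: ✗ (fails at j=6)
  i=6: ✗ (fails at j=8)
  i=7: ✗ (fails at j=8)
  i=8: ✗ (fails at j=9)
  i=9: ✗ (fails at j=10)
Positions where it holds: {3} → 1.

1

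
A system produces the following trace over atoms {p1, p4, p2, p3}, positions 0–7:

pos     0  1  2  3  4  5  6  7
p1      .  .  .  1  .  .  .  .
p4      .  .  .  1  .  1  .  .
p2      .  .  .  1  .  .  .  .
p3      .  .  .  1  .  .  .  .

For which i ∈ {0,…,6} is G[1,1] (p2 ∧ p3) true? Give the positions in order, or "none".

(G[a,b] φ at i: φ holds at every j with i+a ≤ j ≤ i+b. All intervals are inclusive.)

2

Evaluate at each i in [0,6]:
  i=0: ✗ (fails at j=1)
  i=1: ✗ (fails at j=2)
  i=2: ✓ (all of [3,3])
  i=3: ✗ (fails at j=4)
  i=4: ✗ (fails at j=5)
  i=5: ✗ (fails at j=6)
  i=6: ✗ (fails at j=7)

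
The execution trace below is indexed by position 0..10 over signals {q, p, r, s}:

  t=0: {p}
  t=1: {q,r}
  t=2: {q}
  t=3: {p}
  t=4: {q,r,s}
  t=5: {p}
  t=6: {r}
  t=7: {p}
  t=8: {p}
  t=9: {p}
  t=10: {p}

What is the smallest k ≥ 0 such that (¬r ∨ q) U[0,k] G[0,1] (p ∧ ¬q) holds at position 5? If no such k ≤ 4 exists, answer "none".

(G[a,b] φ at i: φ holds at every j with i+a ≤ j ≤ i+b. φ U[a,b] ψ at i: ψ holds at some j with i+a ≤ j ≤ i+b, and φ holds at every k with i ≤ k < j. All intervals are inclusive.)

none

Need earliest j ≥ 5 with G[0,1] (p ∧ ¬q), and (¬r ∨ q) at every k in [5,j-1].
  j=5: rhs fails.
  j=6: rhs fails.
  j=7: rhs holds but lhs fails at k=6.
  j=8: rhs holds but lhs fails at k=6.
  j=9: rhs holds but lhs fails at k=6.
No witness within the range → none.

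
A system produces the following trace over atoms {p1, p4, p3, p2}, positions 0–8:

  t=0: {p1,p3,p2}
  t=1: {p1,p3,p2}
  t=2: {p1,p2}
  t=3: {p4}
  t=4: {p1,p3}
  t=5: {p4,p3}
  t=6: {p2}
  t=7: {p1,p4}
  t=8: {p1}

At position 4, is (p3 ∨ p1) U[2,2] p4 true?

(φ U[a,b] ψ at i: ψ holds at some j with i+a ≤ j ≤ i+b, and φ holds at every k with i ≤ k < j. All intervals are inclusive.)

No

Need some j in [6,6] with p4, and (p3 ∨ p1) at every k in [4,j-1].
  j=6: p4 false.
No j in the window works → until fails.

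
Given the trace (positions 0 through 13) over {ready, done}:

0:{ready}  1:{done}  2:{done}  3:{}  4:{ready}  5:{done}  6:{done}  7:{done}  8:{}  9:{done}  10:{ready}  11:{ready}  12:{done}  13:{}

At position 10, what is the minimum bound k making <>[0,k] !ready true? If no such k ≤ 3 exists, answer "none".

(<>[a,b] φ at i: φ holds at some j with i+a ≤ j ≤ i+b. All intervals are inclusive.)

Scan j = 10,11,… for !ready:
  j=10: fails
  j=11: fails
  j=12: holds
First hit at j=12, so smallest k = 12-10 = 2.

2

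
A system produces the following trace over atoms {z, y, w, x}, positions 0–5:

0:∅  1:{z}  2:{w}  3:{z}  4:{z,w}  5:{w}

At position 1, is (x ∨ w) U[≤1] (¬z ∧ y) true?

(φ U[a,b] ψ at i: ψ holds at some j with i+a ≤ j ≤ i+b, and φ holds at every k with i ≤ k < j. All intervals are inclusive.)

Does not hold

Need some j in [1,2] with (¬z ∧ y), and (x ∨ w) at every k in [1,j-1].
  j=1: (¬z ∧ y) false.
  j=2: (¬z ∧ y) false.
No j in the window works → until fails.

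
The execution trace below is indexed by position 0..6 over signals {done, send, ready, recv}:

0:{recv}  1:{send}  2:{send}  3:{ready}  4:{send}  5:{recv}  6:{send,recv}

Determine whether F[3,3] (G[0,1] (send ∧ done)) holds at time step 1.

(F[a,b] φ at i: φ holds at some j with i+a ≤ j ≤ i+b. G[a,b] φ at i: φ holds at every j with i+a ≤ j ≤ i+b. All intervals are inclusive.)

False

Check G[0,1] (send ∧ done) at each j in [4,4]:
  j=4: fails at 4
No position in the window satisfies it → formula fails.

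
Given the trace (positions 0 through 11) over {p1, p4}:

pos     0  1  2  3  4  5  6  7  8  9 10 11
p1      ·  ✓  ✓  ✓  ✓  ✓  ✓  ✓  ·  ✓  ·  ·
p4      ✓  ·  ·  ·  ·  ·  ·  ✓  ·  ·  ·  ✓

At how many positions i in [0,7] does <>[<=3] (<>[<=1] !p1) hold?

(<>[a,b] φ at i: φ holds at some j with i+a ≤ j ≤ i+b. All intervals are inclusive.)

5

Evaluate at each i in [0,7]:
  i=0: ✓ (witness j=0)
  i=1: ✗ (none in [1,4])
  i=2: ✗ (none in [2,5])
  i=3: ✗ (none in [3,6])
  i=4: ✓ (witness j=7)
  i=5: ✓ (witness j=7)
  i=6: ✓ (witness j=7)
  i=7: ✓ (witness j=7)
Positions where it holds: {0, 4, 5, 6, 7} → 5.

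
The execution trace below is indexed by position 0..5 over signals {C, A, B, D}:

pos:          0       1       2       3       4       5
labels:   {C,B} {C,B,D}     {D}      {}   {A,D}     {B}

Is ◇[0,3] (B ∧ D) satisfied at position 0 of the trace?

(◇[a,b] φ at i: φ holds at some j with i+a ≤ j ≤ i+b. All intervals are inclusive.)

True

Check (B ∧ D) at each j in [0,3]:
  j=0: false
  j=1: true
  j=2: false
  j=3: false
Found at j=1 → formula holds.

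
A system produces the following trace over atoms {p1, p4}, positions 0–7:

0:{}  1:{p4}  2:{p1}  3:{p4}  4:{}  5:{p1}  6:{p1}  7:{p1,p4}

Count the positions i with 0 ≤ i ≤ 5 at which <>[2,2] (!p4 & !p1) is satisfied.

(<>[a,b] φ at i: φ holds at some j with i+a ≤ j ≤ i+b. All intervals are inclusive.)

1

Evaluate at each i in [0,5]:
  i=0: ✗ (none in [2,2])
  i=1: ✗ (none in [3,3])
  i=2: ✓ (witness j=4)
  i=3: ✗ (none in [5,5])
  i=4: ✗ (none in [6,6])
  i=5: ✗ (none in [7,7])
Positions where it holds: {2} → 1.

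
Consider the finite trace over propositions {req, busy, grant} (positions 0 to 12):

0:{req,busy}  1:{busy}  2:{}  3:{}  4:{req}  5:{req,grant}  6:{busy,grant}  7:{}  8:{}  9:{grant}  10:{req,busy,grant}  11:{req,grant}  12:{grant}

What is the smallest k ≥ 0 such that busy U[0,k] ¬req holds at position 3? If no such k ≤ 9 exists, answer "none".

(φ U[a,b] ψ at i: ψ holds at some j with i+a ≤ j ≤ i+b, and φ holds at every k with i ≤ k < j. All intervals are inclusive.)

Need earliest j ≥ 3 with ¬req, and busy at every k in [3,j-1].
  j=3: rhs holds (empty prefix). k = 0.

0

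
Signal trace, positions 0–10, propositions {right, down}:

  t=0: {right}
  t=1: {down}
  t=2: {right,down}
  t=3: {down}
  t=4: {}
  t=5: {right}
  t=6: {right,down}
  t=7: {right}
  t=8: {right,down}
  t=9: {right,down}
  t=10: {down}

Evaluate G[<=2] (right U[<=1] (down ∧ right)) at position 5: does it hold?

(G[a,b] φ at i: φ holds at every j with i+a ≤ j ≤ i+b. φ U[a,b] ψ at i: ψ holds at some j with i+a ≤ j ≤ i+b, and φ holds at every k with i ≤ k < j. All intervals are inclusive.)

Yes

Check (right U[<=1] (down ∧ right)) at every j in [5,7]:
  j=5: holds
  j=6: holds
  j=7: holds
All positions satisfy it → formula holds.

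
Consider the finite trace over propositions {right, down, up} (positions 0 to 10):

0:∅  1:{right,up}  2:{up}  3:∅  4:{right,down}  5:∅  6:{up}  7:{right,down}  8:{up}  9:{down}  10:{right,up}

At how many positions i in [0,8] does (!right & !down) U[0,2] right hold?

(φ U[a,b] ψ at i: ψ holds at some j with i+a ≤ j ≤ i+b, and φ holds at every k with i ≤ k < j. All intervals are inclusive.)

Evaluate at each i in [0,8]:
  i=0: ✓ (rhs at j=1; lhs holds on [0,0])
  i=1: ✓ (rhs at j=1)
  i=2: ✓ (rhs at j=4; lhs holds on [2,3])
  i=3: ✓ (rhs at j=4; lhs holds on [3,3])
  i=4: ✓ (rhs at j=4)
  i=5: ✓ (rhs at j=7; lhs holds on [5,6])
  i=6: ✓ (rhs at j=7; lhs holds on [6,6])
  i=7: ✓ (rhs at j=7)
  i=8: ✗ (lhs fails at k=9 before rhs at j=10)
Positions where it holds: {0, 1, 2, 3, 4, 5, 6, 7} → 8.

8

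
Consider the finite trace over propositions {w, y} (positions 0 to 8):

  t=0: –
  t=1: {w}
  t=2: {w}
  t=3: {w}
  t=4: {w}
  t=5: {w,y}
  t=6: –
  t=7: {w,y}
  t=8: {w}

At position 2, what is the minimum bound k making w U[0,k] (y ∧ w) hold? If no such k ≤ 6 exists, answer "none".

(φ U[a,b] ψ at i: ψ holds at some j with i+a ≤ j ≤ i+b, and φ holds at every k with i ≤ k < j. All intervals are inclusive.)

3

Need earliest j ≥ 2 with (y ∧ w), and w at every k in [2,j-1].
  j=2: rhs fails.
  j=3: rhs fails.
  j=4: rhs fails.
  j=5: rhs holds; lhs holds on [2,4]. k = 3.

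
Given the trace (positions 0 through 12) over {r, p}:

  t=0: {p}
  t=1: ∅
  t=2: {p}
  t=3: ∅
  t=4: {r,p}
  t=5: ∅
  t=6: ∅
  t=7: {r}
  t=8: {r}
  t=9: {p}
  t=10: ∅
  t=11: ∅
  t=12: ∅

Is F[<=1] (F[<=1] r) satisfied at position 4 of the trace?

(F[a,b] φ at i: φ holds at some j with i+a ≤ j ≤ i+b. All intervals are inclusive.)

Check F[<=1] r at each j in [4,5]:
  j=4: holds (witness at 4)
  j=5: fails (none in [5,6])
Found at j=4 → formula holds.

True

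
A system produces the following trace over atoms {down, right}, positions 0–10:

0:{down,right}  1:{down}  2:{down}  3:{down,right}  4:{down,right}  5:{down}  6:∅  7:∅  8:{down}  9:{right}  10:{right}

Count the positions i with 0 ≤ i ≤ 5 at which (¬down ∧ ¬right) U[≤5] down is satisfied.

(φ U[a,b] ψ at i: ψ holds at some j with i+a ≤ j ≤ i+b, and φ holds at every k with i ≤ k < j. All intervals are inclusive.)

6

Evaluate at each i in [0,5]:
  i=0: ✓ (rhs at j=0)
  i=1: ✓ (rhs at j=1)
  i=2: ✓ (rhs at j=2)
  i=3: ✓ (rhs at j=3)
  i=4: ✓ (rhs at j=4)
  i=5: ✓ (rhs at j=5)
Positions where it holds: {0, 1, 2, 3, 4, 5} → 6.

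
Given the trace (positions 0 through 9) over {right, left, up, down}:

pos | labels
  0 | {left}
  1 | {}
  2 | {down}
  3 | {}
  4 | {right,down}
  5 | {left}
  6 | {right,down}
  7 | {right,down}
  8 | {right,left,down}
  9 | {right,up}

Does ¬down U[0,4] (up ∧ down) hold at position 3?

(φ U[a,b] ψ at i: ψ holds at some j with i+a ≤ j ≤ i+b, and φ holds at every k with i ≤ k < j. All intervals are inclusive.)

Need some j in [3,7] with (up ∧ down), and ¬down at every k in [3,j-1].
  j=3: (up ∧ down) false.
  j=4: (up ∧ down) false.
  j=5: (up ∧ down) false.
  j=6: (up ∧ down) false.
  j=7: (up ∧ down) false.
No j in the window works → until fails.

False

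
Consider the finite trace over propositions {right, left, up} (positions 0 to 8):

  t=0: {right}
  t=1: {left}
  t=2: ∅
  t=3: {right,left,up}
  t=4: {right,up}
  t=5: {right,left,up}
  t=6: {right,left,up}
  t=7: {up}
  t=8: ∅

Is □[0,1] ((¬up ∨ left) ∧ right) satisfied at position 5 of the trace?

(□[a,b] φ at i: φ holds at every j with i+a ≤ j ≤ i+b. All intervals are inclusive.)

Check ((¬up ∨ left) ∧ right) at every j in [5,6]:
  j=5: true
  j=6: true
All positions satisfy it → formula holds.

Holds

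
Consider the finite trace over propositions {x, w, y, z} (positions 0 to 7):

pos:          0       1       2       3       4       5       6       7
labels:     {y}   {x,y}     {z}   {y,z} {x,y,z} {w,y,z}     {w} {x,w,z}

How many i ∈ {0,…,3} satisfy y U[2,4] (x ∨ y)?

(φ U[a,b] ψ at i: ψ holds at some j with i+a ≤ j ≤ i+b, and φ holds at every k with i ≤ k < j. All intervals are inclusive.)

1

Evaluate at each i in [0,3]:
  i=0: ✗ (lhs fails at k=2 before rhs at j=3)
  i=1: ✗ (lhs fails at k=2 before rhs at j=3)
  i=2: ✗ (lhs fails at k=2 before rhs at j=4)
  i=3: ✓ (rhs at j=5; lhs holds on [3,4])
Positions where it holds: {3} → 1.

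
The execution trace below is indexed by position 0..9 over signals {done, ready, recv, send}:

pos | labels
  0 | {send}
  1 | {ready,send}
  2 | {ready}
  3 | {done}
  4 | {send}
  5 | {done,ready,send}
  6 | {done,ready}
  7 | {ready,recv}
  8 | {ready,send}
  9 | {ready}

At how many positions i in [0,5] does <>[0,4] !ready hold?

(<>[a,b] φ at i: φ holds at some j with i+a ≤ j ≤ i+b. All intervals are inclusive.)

Evaluate at each i in [0,5]:
  i=0: ✓ (witness j=0)
  i=1: ✓ (witness j=3)
  i=2: ✓ (witness j=3)
  i=3: ✓ (witness j=3)
  i=4: ✓ (witness j=4)
  i=5: ✗ (none in [5,9])
Positions where it holds: {0, 1, 2, 3, 4} → 5.

5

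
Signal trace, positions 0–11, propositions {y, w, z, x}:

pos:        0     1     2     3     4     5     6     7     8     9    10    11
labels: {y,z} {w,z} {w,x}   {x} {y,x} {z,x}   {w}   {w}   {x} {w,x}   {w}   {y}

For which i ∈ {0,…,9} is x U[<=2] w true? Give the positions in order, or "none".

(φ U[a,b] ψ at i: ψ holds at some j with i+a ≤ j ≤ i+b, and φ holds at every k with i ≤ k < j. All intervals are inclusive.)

1, 2, 4, 5, 6, 7, 8, 9

Evaluate at each i in [0,9]:
  i=0: ✗ (lhs fails at k=0 before rhs at j=1)
  i=1: ✓ (rhs at j=1)
  i=2: ✓ (rhs at j=2)
  i=3: ✗ (no rhs in [3,5])
  i=4: ✓ (rhs at j=6; lhs holds on [4,5])
  i=5: ✓ (rhs at j=6; lhs holds on [5,5])
  i=6: ✓ (rhs at j=6)
  i=7: ✓ (rhs at j=7)
  i=8: ✓ (rhs at j=9; lhs holds on [8,8])
  i=9: ✓ (rhs at j=9)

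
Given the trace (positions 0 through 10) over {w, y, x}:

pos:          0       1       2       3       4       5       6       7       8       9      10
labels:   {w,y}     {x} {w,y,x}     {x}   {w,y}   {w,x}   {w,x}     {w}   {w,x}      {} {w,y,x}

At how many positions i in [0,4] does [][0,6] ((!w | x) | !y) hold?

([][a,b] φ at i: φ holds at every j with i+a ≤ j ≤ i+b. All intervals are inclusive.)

Evaluate at each i in [0,4]:
  i=0: ✗ (fails at j=0)
  i=1: ✗ (fails at j=4)
  i=2: ✗ (fails at j=4)
  i=3: ✗ (fails at j=4)
  i=4: ✗ (fails at j=4)
Positions where it holds: {} → 0.

0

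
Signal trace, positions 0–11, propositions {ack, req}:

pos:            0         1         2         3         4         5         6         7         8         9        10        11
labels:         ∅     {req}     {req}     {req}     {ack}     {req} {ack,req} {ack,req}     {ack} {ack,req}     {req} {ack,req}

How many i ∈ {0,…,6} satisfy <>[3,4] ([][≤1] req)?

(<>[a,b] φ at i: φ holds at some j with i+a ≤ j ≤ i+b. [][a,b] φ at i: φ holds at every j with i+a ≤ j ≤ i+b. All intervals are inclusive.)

Evaluate at each i in [0,6]:
  i=0: ✗ (none in [3,4])
  i=1: ✓ (witness j=5)
  i=2: ✓ (witness j=5)
  i=3: ✓ (witness j=6)
  i=4: ✗ (none in [7,8])
  i=5: ✓ (witness j=9)
  i=6: ✓ (witness j=9)
Positions where it holds: {1, 2, 3, 5, 6} → 5.

5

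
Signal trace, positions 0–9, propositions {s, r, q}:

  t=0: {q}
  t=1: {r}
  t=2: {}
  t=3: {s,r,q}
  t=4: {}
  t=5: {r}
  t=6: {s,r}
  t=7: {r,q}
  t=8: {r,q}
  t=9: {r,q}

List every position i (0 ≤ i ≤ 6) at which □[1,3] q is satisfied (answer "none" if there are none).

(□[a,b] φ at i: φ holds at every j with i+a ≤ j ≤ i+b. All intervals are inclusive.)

6

Evaluate at each i in [0,6]:
  i=0: ✗ (fails at j=1)
  i=1: ✗ (fails at j=2)
  i=2: ✗ (fails at j=4)
  i=3: ✗ (fails at j=4)
  i=4: ✗ (fails at j=5)
  i=5: ✗ (fails at j=6)
  i=6: ✓ (all of [7,9])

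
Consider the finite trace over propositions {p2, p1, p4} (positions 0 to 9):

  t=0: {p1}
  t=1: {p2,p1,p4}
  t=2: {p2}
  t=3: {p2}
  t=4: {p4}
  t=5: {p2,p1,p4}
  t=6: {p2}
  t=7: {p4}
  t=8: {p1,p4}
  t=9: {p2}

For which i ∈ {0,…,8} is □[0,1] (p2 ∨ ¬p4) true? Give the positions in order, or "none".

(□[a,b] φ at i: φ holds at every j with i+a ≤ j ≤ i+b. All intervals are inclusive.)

Evaluate at each i in [0,8]:
  i=0: ✓ (all of [0,1])
  i=1: ✓ (all of [1,2])
  i=2: ✓ (all of [2,3])
  i=3: ✗ (fails at j=4)
  i=4: ✗ (fails at j=4)
  i=5: ✓ (all of [5,6])
  i=6: ✗ (fails at j=7)
  i=7: ✗ (fails at j=7)
  i=8: ✗ (fails at j=8)

0, 1, 2, 5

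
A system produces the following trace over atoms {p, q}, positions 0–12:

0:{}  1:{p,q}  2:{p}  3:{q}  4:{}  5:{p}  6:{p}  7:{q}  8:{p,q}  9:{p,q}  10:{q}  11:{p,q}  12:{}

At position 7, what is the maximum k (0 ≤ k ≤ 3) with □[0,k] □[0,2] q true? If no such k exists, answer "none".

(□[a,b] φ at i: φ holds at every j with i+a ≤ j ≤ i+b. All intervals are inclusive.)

2

□[0,2] q must hold from j=7 onward; find where it first fails.
  j=7: holds
  j=8: holds
  j=9: holds
  j=10: fails
Holds on [7,9], so largest k = 2.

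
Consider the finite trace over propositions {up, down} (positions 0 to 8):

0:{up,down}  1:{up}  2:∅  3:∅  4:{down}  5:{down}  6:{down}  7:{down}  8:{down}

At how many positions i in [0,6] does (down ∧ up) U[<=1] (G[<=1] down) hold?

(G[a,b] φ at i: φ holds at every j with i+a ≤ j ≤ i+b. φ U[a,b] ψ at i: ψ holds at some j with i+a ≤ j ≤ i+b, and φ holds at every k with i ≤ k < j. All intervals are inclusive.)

Evaluate at each i in [0,6]:
  i=0: ✗ (no rhs in [0,1])
  i=1: ✗ (no rhs in [1,2])
  i=2: ✗ (no rhs in [2,3])
  i=3: ✗ (lhs fails at k=3 before rhs at j=4)
  i=4: ✓ (rhs at j=4)
  i=5: ✓ (rhs at j=5)
  i=6: ✓ (rhs at j=6)
Positions where it holds: {4, 5, 6} → 3.

3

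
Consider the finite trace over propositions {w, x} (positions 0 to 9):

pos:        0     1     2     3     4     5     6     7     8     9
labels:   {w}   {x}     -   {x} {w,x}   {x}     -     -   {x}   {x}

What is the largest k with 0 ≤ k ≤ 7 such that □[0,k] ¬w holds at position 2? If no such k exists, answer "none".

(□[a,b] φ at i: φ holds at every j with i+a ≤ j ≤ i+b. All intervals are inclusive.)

1

¬w must hold from j=2 onward; find where it first fails.
  j=2: holds
  j=3: holds
  j=4: fails
Holds on [2,3], so largest k = 1.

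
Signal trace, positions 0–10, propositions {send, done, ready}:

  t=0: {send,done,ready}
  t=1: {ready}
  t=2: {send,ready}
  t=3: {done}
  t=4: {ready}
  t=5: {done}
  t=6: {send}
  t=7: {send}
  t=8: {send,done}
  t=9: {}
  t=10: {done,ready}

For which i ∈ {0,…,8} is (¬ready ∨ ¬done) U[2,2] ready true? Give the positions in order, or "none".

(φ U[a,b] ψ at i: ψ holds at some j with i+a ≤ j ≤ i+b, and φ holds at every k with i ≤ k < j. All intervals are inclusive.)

Evaluate at each i in [0,8]:
  i=0: ✗ (lhs fails at k=0 before rhs at j=2)
  i=1: ✗ (no rhs in [3,3])
  i=2: ✓ (rhs at j=4; lhs holds on [2,3])
  i=3: ✗ (no rhs in [5,5])
  i=4: ✗ (no rhs in [6,6])
  i=5: ✗ (no rhs in [7,7])
  i=6: ✗ (no rhs in [8,8])
  i=7: ✗ (no rhs in [9,9])
  i=8: ✓ (rhs at j=10; lhs holds on [8,9])

2, 8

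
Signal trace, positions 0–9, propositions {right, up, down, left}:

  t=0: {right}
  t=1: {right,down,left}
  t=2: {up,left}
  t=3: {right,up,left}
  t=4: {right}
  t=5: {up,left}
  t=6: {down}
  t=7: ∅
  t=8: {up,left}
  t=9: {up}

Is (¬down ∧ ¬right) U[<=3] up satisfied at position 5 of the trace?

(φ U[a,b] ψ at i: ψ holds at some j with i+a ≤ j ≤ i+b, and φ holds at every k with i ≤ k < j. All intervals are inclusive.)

True

Need some j in [5,8] with up, and (¬down ∧ ¬right) at every k in [5,j-1].
  j=5: up holds; no prefix to check → satisfied.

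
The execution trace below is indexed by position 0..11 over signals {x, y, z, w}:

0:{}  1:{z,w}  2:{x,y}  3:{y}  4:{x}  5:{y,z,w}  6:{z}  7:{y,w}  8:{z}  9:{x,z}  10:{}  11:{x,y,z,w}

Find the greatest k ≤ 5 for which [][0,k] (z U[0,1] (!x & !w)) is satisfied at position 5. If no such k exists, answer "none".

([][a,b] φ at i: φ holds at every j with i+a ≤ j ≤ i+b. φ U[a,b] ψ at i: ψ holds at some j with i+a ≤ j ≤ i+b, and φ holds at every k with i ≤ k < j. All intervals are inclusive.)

(z U[0,1] (!x & !w)) must hold from j=5 onward; find where it first fails.
  j=5: holds
  j=6: holds
  j=7: fails
Holds on [5,6], so largest k = 1.

1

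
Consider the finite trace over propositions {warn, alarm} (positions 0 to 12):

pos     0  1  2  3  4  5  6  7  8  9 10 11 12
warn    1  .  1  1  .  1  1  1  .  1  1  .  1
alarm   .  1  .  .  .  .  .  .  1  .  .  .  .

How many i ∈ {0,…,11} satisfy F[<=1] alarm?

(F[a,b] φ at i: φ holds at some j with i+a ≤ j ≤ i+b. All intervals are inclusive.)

4

Evaluate at each i in [0,11]:
  i=0: ✓ (witness j=1)
  i=1: ✓ (witness j=1)
  i=2: ✗ (none in [2,3])
  i=3: ✗ (none in [3,4])
  i=4: ✗ (none in [4,5])
  i=5: ✗ (none in [5,6])
  i=6: ✗ (none in [6,7])
  i=7: ✓ (witness j=8)
  i=8: ✓ (witness j=8)
  i=9: ✗ (none in [9,10])
  i=10: ✗ (none in [10,11])
  i=11: ✗ (none in [11,12])
Positions where it holds: {0, 1, 7, 8} → 4.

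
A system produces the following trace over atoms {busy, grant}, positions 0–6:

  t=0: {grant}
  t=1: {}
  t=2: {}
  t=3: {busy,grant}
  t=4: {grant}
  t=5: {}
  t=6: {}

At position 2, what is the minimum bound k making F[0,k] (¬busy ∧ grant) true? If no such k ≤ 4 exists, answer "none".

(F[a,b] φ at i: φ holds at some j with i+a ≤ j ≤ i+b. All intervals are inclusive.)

Scan j = 2,3,… for (¬busy ∧ grant):
  j=2: fails
  j=3: fails
  j=4: holds
First hit at j=4, so smallest k = 4-2 = 2.

2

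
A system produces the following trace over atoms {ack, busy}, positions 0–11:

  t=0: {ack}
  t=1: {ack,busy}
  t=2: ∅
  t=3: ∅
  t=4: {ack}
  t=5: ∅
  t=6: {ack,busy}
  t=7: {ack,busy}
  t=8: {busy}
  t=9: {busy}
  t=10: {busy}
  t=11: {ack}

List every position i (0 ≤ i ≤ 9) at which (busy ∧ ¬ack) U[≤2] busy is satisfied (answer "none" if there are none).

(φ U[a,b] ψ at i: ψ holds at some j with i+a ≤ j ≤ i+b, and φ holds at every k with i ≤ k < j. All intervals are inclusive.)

Evaluate at each i in [0,9]:
  i=0: ✗ (lhs fails at k=0 before rhs at j=1)
  i=1: ✓ (rhs at j=1)
  i=2: ✗ (no rhs in [2,4])
  i=3: ✗ (no rhs in [3,5])
  i=4: ✗ (lhs fails at k=4 before rhs at j=6)
  i=5: ✗ (lhs fails at k=5 before rhs at j=6)
  i=6: ✓ (rhs at j=6)
  i=7: ✓ (rhs at j=7)
  i=8: ✓ (rhs at j=8)
  i=9: ✓ (rhs at j=9)

1, 6, 7, 8, 9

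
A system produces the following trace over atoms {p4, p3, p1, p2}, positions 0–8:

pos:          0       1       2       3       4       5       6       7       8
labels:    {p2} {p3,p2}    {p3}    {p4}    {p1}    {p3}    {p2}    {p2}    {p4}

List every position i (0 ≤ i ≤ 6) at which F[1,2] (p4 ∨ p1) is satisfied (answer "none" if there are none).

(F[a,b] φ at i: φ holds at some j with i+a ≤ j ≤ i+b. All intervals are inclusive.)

Evaluate at each i in [0,6]:
  i=0: ✗ (none in [1,2])
  i=1: ✓ (witness j=3)
  i=2: ✓ (witness j=3)
  i=3: ✓ (witness j=4)
  i=4: ✗ (none in [5,6])
  i=5: ✗ (none in [6,7])
  i=6: ✓ (witness j=8)

1, 2, 3, 6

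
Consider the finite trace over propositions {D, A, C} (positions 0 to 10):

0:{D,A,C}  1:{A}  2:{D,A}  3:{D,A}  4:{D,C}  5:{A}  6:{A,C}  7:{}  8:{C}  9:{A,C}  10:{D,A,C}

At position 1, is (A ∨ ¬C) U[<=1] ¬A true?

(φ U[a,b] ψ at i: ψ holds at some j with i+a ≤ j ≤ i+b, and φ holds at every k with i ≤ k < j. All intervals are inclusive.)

Does not hold

Need some j in [1,2] with ¬A, and (A ∨ ¬C) at every k in [1,j-1].
  j=1: ¬A false.
  j=2: ¬A false.
No j in the window works → until fails.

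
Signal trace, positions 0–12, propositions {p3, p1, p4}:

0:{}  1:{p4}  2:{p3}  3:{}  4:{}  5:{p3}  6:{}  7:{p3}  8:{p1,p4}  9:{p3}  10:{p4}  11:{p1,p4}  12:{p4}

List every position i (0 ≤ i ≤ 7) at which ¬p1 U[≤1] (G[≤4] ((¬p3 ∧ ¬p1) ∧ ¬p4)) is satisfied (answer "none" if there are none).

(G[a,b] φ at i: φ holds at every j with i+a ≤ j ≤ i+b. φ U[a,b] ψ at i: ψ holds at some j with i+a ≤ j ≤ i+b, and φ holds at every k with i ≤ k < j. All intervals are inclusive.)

none

Evaluate at each i in [0,7]:
  i=0: ✗ (no rhs in [0,1])
  i=1: ✗ (no rhs in [1,2])
  i=2: ✗ (no rhs in [2,3])
  i=3: ✗ (no rhs in [3,4])
  i=4: ✗ (no rhs in [4,5])
  i=5: ✗ (no rhs in [5,6])
  i=6: ✗ (no rhs in [6,7])
  i=7: ✗ (no rhs in [7,8])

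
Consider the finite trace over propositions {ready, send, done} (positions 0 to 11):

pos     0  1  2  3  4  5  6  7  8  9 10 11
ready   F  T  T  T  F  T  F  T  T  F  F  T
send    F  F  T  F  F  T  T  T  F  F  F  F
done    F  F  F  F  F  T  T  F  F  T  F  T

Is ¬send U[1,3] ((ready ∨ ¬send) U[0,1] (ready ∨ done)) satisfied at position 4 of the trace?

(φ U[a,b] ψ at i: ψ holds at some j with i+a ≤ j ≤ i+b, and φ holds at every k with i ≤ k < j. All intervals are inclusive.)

Yes

Need some j in [5,7] with ((ready ∨ ¬send) U[0,1] (ready ∨ done)), and ¬send at every k in [4,j-1].
  j=5: ((ready ∨ ¬send) U[0,1] (ready ∨ done)) holds; ¬send holds at every k in [4,4] → satisfied.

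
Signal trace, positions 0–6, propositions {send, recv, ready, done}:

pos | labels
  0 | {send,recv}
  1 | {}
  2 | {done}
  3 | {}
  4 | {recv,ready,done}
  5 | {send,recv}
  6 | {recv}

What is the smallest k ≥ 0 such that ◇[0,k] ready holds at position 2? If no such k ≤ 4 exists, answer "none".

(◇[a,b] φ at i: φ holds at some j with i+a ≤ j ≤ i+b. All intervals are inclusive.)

2

Scan j = 2,3,… for ready:
  j=2: fails
  j=3: fails
  j=4: holds
First hit at j=4, so smallest k = 4-2 = 2.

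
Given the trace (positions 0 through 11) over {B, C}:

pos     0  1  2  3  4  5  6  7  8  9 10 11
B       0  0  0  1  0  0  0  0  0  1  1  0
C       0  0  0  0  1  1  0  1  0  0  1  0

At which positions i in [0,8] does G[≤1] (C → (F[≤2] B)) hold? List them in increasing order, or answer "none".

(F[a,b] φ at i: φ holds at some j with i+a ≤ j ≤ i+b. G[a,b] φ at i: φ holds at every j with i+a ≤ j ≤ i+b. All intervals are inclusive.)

Evaluate at each i in [0,8]:
  i=0: ✓ (all of [0,1])
  i=1: ✓ (all of [1,2])
  i=2: ✓ (all of [2,3])
  i=3: ✗ (fails at j=4)
  i=4: ✗ (fails at j=4)
  i=5: ✗ (fails at j=5)
  i=6: ✓ (all of [6,7])
  i=7: ✓ (all of [7,8])
  i=8: ✓ (all of [8,9])

0, 1, 2, 6, 7, 8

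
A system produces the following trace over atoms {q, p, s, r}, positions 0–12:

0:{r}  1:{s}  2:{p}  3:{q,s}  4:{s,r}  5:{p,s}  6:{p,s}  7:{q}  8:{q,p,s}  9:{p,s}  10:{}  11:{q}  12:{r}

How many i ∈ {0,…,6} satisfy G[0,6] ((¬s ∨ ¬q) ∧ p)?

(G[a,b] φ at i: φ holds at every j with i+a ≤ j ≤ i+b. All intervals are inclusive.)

0

Evaluate at each i in [0,6]:
  i=0: ✗ (fails at j=0)
  i=1: ✗ (fails at j=1)
  i=2: ✗ (fails at j=3)
  i=3: ✗ (fails at j=3)
  i=4: ✗ (fails at j=4)
  i=5: ✗ (fails at j=7)
  i=6: ✗ (fails at j=7)
Positions where it holds: {} → 0.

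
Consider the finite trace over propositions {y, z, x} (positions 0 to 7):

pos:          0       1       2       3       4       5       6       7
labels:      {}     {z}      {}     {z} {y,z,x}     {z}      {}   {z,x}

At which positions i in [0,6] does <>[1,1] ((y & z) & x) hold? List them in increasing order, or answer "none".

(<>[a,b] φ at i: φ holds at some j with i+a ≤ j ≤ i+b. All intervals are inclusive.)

Evaluate at each i in [0,6]:
  i=0: ✗ (none in [1,1])
  i=1: ✗ (none in [2,2])
  i=2: ✗ (none in [3,3])
  i=3: ✓ (witness j=4)
  i=4: ✗ (none in [5,5])
  i=5: ✗ (none in [6,6])
  i=6: ✗ (none in [7,7])

3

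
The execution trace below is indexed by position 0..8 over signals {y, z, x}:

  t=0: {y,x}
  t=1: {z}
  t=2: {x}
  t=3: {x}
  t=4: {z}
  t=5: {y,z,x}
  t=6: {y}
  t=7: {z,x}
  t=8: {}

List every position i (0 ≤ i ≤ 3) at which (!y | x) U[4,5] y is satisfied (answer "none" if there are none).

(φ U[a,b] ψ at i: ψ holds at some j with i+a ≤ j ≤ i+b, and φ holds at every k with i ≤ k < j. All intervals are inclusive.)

0, 1, 2

Evaluate at each i in [0,3]:
  i=0: ✓ (rhs at j=5; lhs holds on [0,4])
  i=1: ✓ (rhs at j=5; lhs holds on [1,4])
  i=2: ✓ (rhs at j=6; lhs holds on [2,5])
  i=3: ✗ (no rhs in [7,8])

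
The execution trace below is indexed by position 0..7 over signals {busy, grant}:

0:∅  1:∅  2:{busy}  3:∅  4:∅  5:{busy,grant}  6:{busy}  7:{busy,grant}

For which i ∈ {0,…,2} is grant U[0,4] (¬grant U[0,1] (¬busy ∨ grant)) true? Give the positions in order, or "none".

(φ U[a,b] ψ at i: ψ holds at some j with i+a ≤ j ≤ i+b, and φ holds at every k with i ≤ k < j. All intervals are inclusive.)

0, 1, 2

Evaluate at each i in [0,2]:
  i=0: ✓ (rhs at j=0)
  i=1: ✓ (rhs at j=1)
  i=2: ✓ (rhs at j=2)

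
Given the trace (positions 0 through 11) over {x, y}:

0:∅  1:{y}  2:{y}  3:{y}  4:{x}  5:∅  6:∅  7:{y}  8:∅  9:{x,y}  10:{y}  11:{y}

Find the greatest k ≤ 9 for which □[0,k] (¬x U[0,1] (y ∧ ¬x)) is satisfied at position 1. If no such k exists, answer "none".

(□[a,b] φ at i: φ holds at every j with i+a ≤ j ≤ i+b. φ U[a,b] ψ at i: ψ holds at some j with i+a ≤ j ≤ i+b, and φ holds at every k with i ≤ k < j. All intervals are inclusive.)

2

(¬x U[0,1] (y ∧ ¬x)) must hold from j=1 onward; find where it first fails.
  j=1: holds
  j=2: holds
  j=3: holds
  j=4: fails
Holds on [1,3], so largest k = 2.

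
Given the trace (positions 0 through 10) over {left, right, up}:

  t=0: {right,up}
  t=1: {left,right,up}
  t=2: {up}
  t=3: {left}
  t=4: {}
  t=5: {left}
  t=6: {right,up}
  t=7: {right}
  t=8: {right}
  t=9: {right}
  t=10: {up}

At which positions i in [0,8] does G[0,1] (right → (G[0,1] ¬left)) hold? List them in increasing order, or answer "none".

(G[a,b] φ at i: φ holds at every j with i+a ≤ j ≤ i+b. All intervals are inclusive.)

2, 3, 4, 5, 6, 7, 8

Evaluate at each i in [0,8]:
  i=0: ✗ (fails at j=0)
  i=1: ✗ (fails at j=1)
  i=2: ✓ (all of [2,3])
  i=3: ✓ (all of [3,4])
  i=4: ✓ (all of [4,5])
  i=5: ✓ (all of [5,6])
  i=6: ✓ (all of [6,7])
  i=7: ✓ (all of [7,8])
  i=8: ✓ (all of [8,9])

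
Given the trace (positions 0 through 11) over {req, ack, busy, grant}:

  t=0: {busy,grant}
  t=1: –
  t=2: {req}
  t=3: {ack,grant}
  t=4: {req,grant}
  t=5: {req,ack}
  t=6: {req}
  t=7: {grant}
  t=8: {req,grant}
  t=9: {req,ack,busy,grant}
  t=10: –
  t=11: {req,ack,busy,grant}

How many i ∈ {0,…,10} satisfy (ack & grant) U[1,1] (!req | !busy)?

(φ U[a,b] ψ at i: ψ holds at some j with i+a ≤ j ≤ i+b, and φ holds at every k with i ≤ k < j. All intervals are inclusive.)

2

Evaluate at each i in [0,10]:
  i=0: ✗ (lhs fails at k=0 before rhs at j=1)
  i=1: ✗ (lhs fails at k=1 before rhs at j=2)
  i=2: ✗ (lhs fails at k=2 before rhs at j=3)
  i=3: ✓ (rhs at j=4; lhs holds on [3,3])
  i=4: ✗ (lhs fails at k=4 before rhs at j=5)
  i=5: ✗ (lhs fails at k=5 before rhs at j=6)
  i=6: ✗ (lhs fails at k=6 before rhs at j=7)
  i=7: ✗ (lhs fails at k=7 before rhs at j=8)
  i=8: ✗ (no rhs in [9,9])
  i=9: ✓ (rhs at j=10; lhs holds on [9,9])
  i=10: ✗ (no rhs in [11,11])
Positions where it holds: {3, 9} → 2.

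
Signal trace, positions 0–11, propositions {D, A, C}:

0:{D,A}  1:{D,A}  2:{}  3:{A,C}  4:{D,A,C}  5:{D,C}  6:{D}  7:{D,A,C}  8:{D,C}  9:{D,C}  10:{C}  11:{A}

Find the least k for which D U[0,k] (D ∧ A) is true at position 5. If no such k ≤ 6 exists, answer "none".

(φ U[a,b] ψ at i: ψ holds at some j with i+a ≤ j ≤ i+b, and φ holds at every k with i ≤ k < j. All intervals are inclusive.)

2

Need earliest j ≥ 5 with (D ∧ A), and D at every k in [5,j-1].
  j=5: rhs fails.
  j=6: rhs fails.
  j=7: rhs holds; lhs holds on [5,6]. k = 2.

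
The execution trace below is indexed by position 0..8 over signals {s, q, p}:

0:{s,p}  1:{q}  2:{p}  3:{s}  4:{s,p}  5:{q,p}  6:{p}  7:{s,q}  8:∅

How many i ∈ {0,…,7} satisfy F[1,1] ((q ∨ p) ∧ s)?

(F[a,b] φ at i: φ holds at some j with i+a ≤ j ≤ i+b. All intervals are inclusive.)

Evaluate at each i in [0,7]:
  i=0: ✗ (none in [1,1])
  i=1: ✗ (none in [2,2])
  i=2: ✗ (none in [3,3])
  i=3: ✓ (witness j=4)
  i=4: ✗ (none in [5,5])
  i=5: ✗ (none in [6,6])
  i=6: ✓ (witness j=7)
  i=7: ✗ (none in [8,8])
Positions where it holds: {3, 6} → 2.

2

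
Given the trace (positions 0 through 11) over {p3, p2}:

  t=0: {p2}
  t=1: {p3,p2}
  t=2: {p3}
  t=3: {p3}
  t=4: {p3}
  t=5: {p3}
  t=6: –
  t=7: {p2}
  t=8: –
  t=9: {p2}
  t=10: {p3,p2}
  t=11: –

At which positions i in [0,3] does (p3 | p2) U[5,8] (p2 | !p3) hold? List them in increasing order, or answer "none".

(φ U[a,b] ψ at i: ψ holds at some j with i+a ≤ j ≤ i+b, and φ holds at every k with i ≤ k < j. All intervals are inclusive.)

Evaluate at each i in [0,3]:
  i=0: ✓ (rhs at j=6; lhs holds on [0,5])
  i=1: ✓ (rhs at j=6; lhs holds on [1,5])
  i=2: ✗ (lhs fails at k=6 before rhs at j=7)
  i=3: ✗ (lhs fails at k=6 before rhs at j=8)

0, 1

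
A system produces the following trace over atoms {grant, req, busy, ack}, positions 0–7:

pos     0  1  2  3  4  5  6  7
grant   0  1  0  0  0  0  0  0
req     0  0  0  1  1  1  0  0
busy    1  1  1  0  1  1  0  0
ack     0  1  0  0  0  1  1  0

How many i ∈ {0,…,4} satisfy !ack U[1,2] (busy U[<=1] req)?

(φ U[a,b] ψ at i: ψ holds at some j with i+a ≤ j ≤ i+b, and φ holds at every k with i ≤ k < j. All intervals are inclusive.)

3

Evaluate at each i in [0,4]:
  i=0: ✗ (lhs fails at k=1 before rhs at j=2)
  i=1: ✗ (lhs fails at k=1 before rhs at j=2)
  i=2: ✓ (rhs at j=3; lhs holds on [2,2])
  i=3: ✓ (rhs at j=4; lhs holds on [3,3])
  i=4: ✓ (rhs at j=5; lhs holds on [4,4])
Positions where it holds: {2, 3, 4} → 3.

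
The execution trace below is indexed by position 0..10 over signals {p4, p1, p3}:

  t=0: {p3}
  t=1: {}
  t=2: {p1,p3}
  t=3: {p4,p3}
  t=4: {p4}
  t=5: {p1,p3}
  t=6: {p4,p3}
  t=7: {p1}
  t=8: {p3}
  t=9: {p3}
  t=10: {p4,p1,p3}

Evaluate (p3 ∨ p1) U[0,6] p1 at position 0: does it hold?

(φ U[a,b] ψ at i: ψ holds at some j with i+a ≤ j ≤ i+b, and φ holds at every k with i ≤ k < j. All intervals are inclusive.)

Does not hold

Need some j in [0,6] with p1, and (p3 ∨ p1) at every k in [0,j-1].
  j=0: p1 false.
  j=1: p1 false.
  j=2: p1 holds, but (p3 ∨ p1) fails at k=1 → not this j.
  j=3: p1 false.
  j=4: p1 false.
  j=5: p1 holds, but (p3 ∨ p1) fails at k=1 → not this j.
  j=6: p1 false.
No j in the window works → until fails.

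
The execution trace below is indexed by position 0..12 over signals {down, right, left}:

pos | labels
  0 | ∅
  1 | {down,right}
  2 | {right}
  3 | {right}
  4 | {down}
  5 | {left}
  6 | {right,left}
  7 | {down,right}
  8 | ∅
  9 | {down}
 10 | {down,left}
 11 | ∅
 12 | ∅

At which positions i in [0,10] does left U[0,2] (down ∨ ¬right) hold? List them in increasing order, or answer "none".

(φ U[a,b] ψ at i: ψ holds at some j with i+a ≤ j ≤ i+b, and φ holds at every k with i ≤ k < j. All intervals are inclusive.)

Evaluate at each i in [0,10]:
  i=0: ✓ (rhs at j=0)
  i=1: ✓ (rhs at j=1)
  i=2: ✗ (lhs fails at k=2 before rhs at j=4)
  i=3: ✗ (lhs fails at k=3 before rhs at j=4)
  i=4: ✓ (rhs at j=4)
  i=5: ✓ (rhs at j=5)
  i=6: ✓ (rhs at j=7; lhs holds on [6,6])
  i=7: ✓ (rhs at j=7)
  i=8: ✓ (rhs at j=8)
  i=9: ✓ (rhs at j=9)
  i=10: ✓ (rhs at j=10)

0, 1, 4, 5, 6, 7, 8, 9, 10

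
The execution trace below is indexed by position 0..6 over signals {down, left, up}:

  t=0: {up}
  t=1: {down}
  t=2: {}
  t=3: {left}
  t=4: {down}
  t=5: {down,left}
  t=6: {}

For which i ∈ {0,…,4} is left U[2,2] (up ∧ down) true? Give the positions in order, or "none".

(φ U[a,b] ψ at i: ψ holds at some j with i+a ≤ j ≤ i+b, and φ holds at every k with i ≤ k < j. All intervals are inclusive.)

none

Evaluate at each i in [0,4]:
  i=0: ✗ (no rhs in [2,2])
  i=1: ✗ (no rhs in [3,3])
  i=2: ✗ (no rhs in [4,4])
  i=3: ✗ (no rhs in [5,5])
  i=4: ✗ (no rhs in [6,6])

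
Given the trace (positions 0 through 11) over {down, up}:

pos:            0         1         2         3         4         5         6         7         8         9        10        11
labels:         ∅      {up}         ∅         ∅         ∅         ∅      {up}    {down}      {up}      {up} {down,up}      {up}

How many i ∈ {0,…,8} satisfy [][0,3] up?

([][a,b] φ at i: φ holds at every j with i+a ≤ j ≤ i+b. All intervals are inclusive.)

Evaluate at each i in [0,8]:
  i=0: ✗ (fails at j=0)
  i=1: ✗ (fails at j=2)
  i=2: ✗ (fails at j=2)
  i=3: ✗ (fails at j=3)
  i=4: ✗ (fails at j=4)
  i=5: ✗ (fails at j=5)
  i=6: ✗ (fails at j=7)
  i=7: ✗ (fails at j=7)
  i=8: ✓ (all of [8,11])
Positions where it holds: {8} → 1.

1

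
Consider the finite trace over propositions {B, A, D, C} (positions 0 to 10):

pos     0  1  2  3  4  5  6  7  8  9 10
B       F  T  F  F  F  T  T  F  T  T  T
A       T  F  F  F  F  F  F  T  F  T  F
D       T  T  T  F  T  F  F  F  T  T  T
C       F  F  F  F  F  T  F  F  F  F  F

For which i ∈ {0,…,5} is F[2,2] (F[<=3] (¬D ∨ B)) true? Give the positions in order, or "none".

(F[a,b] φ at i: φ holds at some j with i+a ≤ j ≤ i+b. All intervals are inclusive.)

Evaluate at each i in [0,5]:
  i=0: ✓ (witness j=2)
  i=1: ✓ (witness j=3)
  i=2: ✓ (witness j=4)
  i=3: ✓ (witness j=5)
  i=4: ✓ (witness j=6)
  i=5: ✓ (witness j=7)

0, 1, 2, 3, 4, 5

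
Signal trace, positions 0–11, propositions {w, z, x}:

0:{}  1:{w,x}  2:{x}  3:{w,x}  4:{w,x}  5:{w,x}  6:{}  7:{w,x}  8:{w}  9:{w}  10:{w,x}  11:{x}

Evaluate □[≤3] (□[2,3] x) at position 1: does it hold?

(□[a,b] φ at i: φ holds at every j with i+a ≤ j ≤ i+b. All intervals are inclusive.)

No

Check □[2,3] x at every j in [1,4]:
  j=1: holds on [3,4]
  j=2: holds on [4,5]
  j=3: fails at 6
  j=4: fails at 6
Fails at j=3 → formula fails.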